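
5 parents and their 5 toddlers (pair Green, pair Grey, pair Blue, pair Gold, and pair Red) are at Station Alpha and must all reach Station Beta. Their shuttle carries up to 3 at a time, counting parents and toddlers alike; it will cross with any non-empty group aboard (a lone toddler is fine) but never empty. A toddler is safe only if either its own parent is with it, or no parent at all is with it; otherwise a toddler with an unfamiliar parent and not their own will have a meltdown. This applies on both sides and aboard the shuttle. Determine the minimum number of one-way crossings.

11

Counting alone: each trip to Station Beta takes at most 3 across and each return brings at least 1 back, so after t trips out (and t−1 returns) at most 3t − (t−1) of the 10 are across; that first reaches 10 at t = 5, so at least 9 crossings are needed.
The safety rule pushes this higher. Following every safe sequence of crossings, the most of the 10 that can be at Station Beta as the shuttle arrives there on crossing 9 is 9 — never all 10.
So no plan with fewer than 11 crossings exists, and this one achieves 11:
1. parent Green and toddler Green cross → Station Beta.
2. parent Green crosses ← Station Alpha.
3. toddler Blue, toddler Gold, and toddler Grey cross → Station Beta.
4. toddler Green crosses ← Station Alpha.
5. parent Blue, parent Gold, and parent Grey cross → Station Beta.
6. parent Grey and toddler Grey cross ← Station Alpha.
7. parent Green, parent Grey, and parent Red cross → Station Beta.
8. toddler Blue crosses ← Station Alpha.
9. toddler Green and toddler Grey cross → Station Beta.
10. toddler Green crosses ← Station Alpha.
11. toddler Blue, toddler Green, and toddler Red cross → Station Beta.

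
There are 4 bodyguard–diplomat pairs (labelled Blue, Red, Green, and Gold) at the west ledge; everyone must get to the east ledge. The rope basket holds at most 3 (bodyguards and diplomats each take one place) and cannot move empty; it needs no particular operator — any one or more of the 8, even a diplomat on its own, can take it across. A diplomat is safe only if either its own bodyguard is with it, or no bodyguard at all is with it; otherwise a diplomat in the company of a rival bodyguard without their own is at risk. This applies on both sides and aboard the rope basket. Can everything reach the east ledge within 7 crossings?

Counting alone: each trip to the east ledge takes at most 3 across and each return brings at least 1 back, so after t trips out (and t−1 returns) at most 3t − (t−1) of the 8 are across; that first reaches 8 at t = 4, so at least 7 crossings are needed.
The safety rule pushes this higher. Following every safe sequence of crossings, the most of the 8 that can be at the east ledge as the rope basket arrives there on crossing 7 is 7 — never all 8.
So the move cannot be finished within 7 crossings. (The shortest complete plan takes 9:)
1. bodyguard Blue and diplomat Blue cross → the east ledge.
2. bodyguard Blue crosses ← the west ledge.
3. bodyguard Blue, bodyguard Red, and diplomat Red cross → the east ledge.
4. bodyguard Blue and diplomat Blue cross ← the west ledge.
5. bodyguard Blue, bodyguard Gold, and bodyguard Green cross → the east ledge.
6. diplomat Red crosses ← the west ledge.
7. diplomat Blue and diplomat Red cross → the east ledge.
8. diplomat Blue crosses ← the west ledge.
9. diplomat Blue, diplomat Gold, and diplomat Green cross → the east ledge.

No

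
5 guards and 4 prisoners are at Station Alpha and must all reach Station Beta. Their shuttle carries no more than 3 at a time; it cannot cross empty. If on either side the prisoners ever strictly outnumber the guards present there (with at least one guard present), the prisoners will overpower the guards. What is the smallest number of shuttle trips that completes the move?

7

Counting alone: each trip to Station Beta takes at most 3 across and each return brings at least 1 back, so after t trips out (and t−1 returns) at most 3t − (t−1) of the 9 are across; that first reaches 9 at t = 4, so at least 7 crossings are needed.
The plan below uses exactly 7 crossings, so it is optimal:
1. 3 prisoners → Station Beta.  (Station Alpha: 5G 1P; Station Beta: 0G 3P)
2. 1 prisoner ← Station Alpha.  (Station Alpha: 5G 2P; Station Beta: 0G 2P)
3. 3 guards → Station Beta.  (Station Alpha: 2G 2P; Station Beta: 3G 2P)
4. 1 guard ← Station Alpha.  (Station Alpha: 3G 2P; Station Beta: 2G 2P)
5. 2 guards and 1 prisoner → Station Beta.  (Station Alpha: 1G 1P; Station Beta: 4G 3P)
6. 1 guard ← Station Alpha.  (Station Alpha: 2G 1P; Station Beta: 3G 3P)
7. 2 guards and 1 prisoner → Station Beta.  (Station Alpha: 0G 0P; Station Beta: 5G 4P)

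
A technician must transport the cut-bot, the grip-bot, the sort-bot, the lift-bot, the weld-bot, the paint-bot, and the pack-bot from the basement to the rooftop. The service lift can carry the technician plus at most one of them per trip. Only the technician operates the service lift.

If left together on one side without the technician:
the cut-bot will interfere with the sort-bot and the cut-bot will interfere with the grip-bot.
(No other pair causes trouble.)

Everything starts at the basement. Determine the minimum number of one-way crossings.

Counting alone: the technician can take at most 1 across per trip to the rooftop, so moving all 7 needs at least 7 loaded trips out, with a return between consecutive ones — at least 13 crossings.
The safety rule pushes this higher. Following every safe sequence of crossings, the most of the 7 that can be at the rooftop as the service lift arrives there on crossing 13 is 6 — never all 7.
So no plan with fewer than 15 crossings exists, and this one achieves 15:
1. Technician goes to the rooftop with the cut-bot.  [the basement: the grip-bot, the lift-bot, the pack-bot, the paint-bot, the sort-bot, the weld-bot | the rooftop: the cut-bot]
2. Technician goes back to the basement alone.  [the basement: the grip-bot, the lift-bot, the pack-bot, the paint-bot, the sort-bot, the weld-bot | the rooftop: the cut-bot]
3. Technician goes to the rooftop with the grip-bot.  [the basement: the lift-bot, the pack-bot, the paint-bot, the sort-bot, the weld-bot | the rooftop: the cut-bot, the grip-bot]
4. Technician goes back to the basement with the cut-bot.  [the basement: the cut-bot, the lift-bot, the pack-bot, the paint-bot, the sort-bot, the weld-bot | the rooftop: the grip-bot]
5. Technician goes to the rooftop with the sort-bot.  [the basement: the cut-bot, the lift-bot, the pack-bot, the paint-bot, the weld-bot | the rooftop: the grip-bot, the sort-bot]
6. Technician goes back to the basement alone.  [the basement: the cut-bot, the lift-bot, the pack-bot, the paint-bot, the weld-bot | the rooftop: the grip-bot, the sort-bot]
7. Technician goes to the rooftop with the lift-bot.  [the basement: the cut-bot, the pack-bot, the paint-bot, the weld-bot | the rooftop: the grip-bot, the lift-bot, the sort-bot]
8. Technician goes back to the basement alone.  [the basement: the cut-bot, the pack-bot, the paint-bot, the weld-bot | the rooftop: the grip-bot, the lift-bot, the sort-bot]
9. Technician goes to the rooftop with the weld-bot.  [the basement: the cut-bot, the pack-bot, the paint-bot | the rooftop: the grip-bot, the lift-bot, the sort-bot, the weld-bot]
10. Technician goes back to the basement alone.  [the basement: the cut-bot, the pack-bot, the paint-bot | the rooftop: the grip-bot, the lift-bot, the sort-bot, the weld-bot]
11. Technician goes to the rooftop with the paint-bot.  [the basement: the cut-bot, the pack-bot | the rooftop: the grip-bot, the lift-bot, the paint-bot, the sort-bot, the weld-bot]
12. Technician goes back to the basement alone.  [the basement: the cut-bot, the pack-bot | the rooftop: the grip-bot, the lift-bot, the paint-bot, the sort-bot, the weld-bot]
13. Technician goes to the rooftop with the pack-bot.  [the basement: the cut-bot | the rooftop: the grip-bot, the lift-bot, the pack-bot, the paint-bot, the sort-bot, the weld-bot]
14. Technician goes back to the basement alone.  [the basement: the cut-bot | the rooftop: the grip-bot, the lift-bot, the pack-bot, the paint-bot, the sort-bot, the weld-bot]
15. Technician goes to the rooftop with the cut-bot.  [the basement: — | the rooftop: the cut-bot, the grip-bot, the lift-bot, the pack-bot, the paint-bot, the sort-bot, the weld-bot]

15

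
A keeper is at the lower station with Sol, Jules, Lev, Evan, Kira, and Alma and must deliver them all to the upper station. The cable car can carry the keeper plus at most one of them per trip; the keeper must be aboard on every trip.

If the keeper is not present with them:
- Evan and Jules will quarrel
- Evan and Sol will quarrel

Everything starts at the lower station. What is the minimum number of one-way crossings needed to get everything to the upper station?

Counting alone: the keeper can take at most 1 across per trip to the upper station, so moving all 6 needs at least 6 loaded trips out, with a return between consecutive ones — at least 11 crossings.
The safety rule pushes this higher. Following every safe sequence of crossings, the most of the 6 that can be at the upper station as the cable car arrives there on crossing 11 is 5 — never all 6.
So no plan with fewer than 13 crossings exists, and this one achieves 13:
1. Keeper goes to the upper station with Evan.
2. Keeper goes back to the lower station alone.
3. Keeper goes to the upper station with Sol.
4. Keeper goes back to the lower station with Evan.
5. Keeper goes to the upper station with Jules.
6. Keeper goes back to the lower station alone.
7. Keeper goes to the upper station with Lev.
8. Keeper goes back to the lower station alone.
9. Keeper goes to the upper station with Kira.
10. Keeper goes back to the lower station alone.
11. Keeper goes to the upper station with Alma.
12. Keeper goes back to the lower station alone.
13. Keeper goes to the upper station with Evan.

13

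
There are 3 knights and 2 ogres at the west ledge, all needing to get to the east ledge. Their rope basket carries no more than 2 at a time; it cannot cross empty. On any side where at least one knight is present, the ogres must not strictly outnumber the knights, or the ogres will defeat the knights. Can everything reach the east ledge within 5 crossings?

No

Counting alone: each trip to the east ledge takes at most 2 across and each return brings at least 1 back, so after t trips out (and t−1 returns) at most 2t − (t−1) of the 5 are across; that first reaches 5 at t = 4, so at least 7 crossings are needed.
Since 5 < 7, 5 crossings cannot be enough. (The shortest complete plan in fact takes 7:)
1. 2 ogres → the east ledge.  (the west ledge: 3K 0O; the east ledge: 0K 2O)
2. 1 ogre ← the west ledge.  (the west ledge: 3K 1O; the east ledge: 0K 1O)
3. 2 knights → the east ledge.  (the west ledge: 1K 1O; the east ledge: 2K 1O)
4. 1 knight ← the west ledge.  (the west ledge: 2K 1O; the east ledge: 1K 1O)
5. 1 knight and 1 ogre → the east ledge.  (the west ledge: 1K 0O; the east ledge: 2K 2O)
6. 1 ogre ← the west ledge.  (the west ledge: 1K 1O; the east ledge: 2K 1O)
7. 1 knight and 1 ogre → the east ledge.  (the west ledge: 0K 0O; the east ledge: 3K 2O)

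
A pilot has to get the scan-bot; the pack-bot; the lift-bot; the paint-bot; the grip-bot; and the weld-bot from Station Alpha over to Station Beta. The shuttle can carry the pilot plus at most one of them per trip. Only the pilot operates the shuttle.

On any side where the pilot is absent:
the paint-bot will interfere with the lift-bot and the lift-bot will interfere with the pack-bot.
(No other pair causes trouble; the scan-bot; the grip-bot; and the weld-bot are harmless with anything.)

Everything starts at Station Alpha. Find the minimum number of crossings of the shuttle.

Counting alone: the pilot can take at most 1 across per trip to Station Beta, so moving all 6 needs at least 6 loaded trips out, with a return between consecutive ones — at least 11 crossings.
The safety rule pushes this higher. Following every safe sequence of crossings, the most of the 6 that can be at Station Beta as the shuttle arrives there on crossing 11 is 5 — never all 6.
So no plan with fewer than 13 crossings exists, and this one achieves 13:
1. Pilot goes to Station Beta with the lift-bot.
2. Pilot goes back to Station Alpha alone.
3. Pilot goes to Station Beta with the scan-bot.
4. Pilot goes back to Station Alpha alone.
5. Pilot goes to Station Beta with the pack-bot.
6. Pilot goes back to Station Alpha with the lift-bot.
7. Pilot goes to Station Beta with the paint-bot.
8. Pilot goes back to Station Alpha alone.
9. Pilot goes to Station Beta with the grip-bot.
10. Pilot goes back to Station Alpha alone.
11. Pilot goes to Station Beta with the weld-bot.
12. Pilot goes back to Station Alpha alone.
13. Pilot goes to Station Beta with the lift-bot.

13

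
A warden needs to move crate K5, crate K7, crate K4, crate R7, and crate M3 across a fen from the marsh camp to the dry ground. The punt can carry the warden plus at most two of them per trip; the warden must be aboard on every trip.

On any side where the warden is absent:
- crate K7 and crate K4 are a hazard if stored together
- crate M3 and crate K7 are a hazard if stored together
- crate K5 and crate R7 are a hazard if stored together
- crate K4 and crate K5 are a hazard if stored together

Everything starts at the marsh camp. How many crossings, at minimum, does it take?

Counting alone: the warden can take at most 2 across per trip to the dry ground, so moving all 5 needs at least 3 loaded trips out, with a return between consecutive ones — at least 5 crossings.
The safety rule pushes this higher. Following every safe sequence of crossings, the most of the 5 that can be at the dry ground as the punt arrives there on crossing 5 is 4 — never all 5.
So no plan with fewer than 7 crossings exists, and this one achieves 7:
1. Warden goes to the dry ground with crate K5 and crate K7.  [the marsh camp: crate K4, crate M3, crate R7 | the dry ground: crate K5, crate K7]
2. Warden goes back to the marsh camp alone.  [the marsh camp: crate K4, crate M3, crate R7 | the dry ground: crate K5, crate K7]
3. Warden goes to the dry ground with crate K4.  [the marsh camp: crate M3, crate R7 | the dry ground: crate K4, crate K5, crate K7]
4. Warden goes back to the marsh camp with crate K5 and crate K7.  [the marsh camp: crate K5, crate K7, crate M3, crate R7 | the dry ground: crate K4]
5. Warden goes to the dry ground with crate M3 and crate R7.  [the marsh camp: crate K5, crate K7 | the dry ground: crate K4, crate M3, crate R7]
6. Warden goes back to the marsh camp alone.  [the marsh camp: crate K5, crate K7 | the dry ground: crate K4, crate M3, crate R7]
7. Warden goes to the dry ground with crate K5 and crate K7.  [the marsh camp: — | the dry ground: crate K4, crate K5, crate K7, crate M3, crate R7]

7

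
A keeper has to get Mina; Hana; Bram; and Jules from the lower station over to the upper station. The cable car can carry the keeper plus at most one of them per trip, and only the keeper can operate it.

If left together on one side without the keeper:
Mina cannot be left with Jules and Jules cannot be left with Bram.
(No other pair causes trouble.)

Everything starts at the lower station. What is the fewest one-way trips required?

Counting alone: the keeper can take at most 1 across per trip to the upper station, so moving all 4 needs at least 4 loaded trips out, with a return between consecutive ones — at least 7 crossings.
The safety rule pushes this higher. Following every safe sequence of crossings, the most of the 4 that can be at the upper station as the cable car arrives there on crossing 7 is 3 — never all 4.
So no plan with fewer than 9 crossings exists, and this one achieves 9:
1. Keeper goes to the upper station with Jules.  [the lower station: Bram, Hana, Mina | the upper station: Jules]
2. Keeper goes back to the lower station alone.  [the lower station: Bram, Hana, Mina | the upper station: Jules]
3. Keeper goes to the upper station with Mina.  [the lower station: Bram, Hana | the upper station: Jules, Mina]
4. Keeper goes back to the lower station with Jules.  [the lower station: Bram, Hana, Jules | the upper station: Mina]
5. Keeper goes to the upper station with Bram.  [the lower station: Hana, Jules | the upper station: Bram, Mina]
6. Keeper goes back to the lower station alone.  [the lower station: Hana, Jules | the upper station: Bram, Mina]
7. Keeper goes to the upper station with Hana.  [the lower station: Jules | the upper station: Bram, Hana, Mina]
8. Keeper goes back to the lower station alone.  [the lower station: Jules | the upper station: Bram, Hana, Mina]
9. Keeper goes to the upper station with Jules.  [the lower station: — | the upper station: Bram, Hana, Jules, Mina]

9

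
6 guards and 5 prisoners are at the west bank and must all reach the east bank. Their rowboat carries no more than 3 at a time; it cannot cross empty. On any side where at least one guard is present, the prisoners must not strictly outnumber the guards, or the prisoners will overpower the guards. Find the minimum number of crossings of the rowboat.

9

Counting alone: each trip to the east bank takes at most 3 across and each return brings at least 1 back, so after t trips out (and t−1 returns) at most 3t − (t−1) of the 11 are across; that first reaches 11 at t = 5, so at least 9 crossings are needed.
The plan below uses exactly 9 crossings, so it is optimal:
1. 3 prisoners → the east bank.  (the west bank: 6G 2P; the east bank: 0G 3P)
2. 1 prisoner ← the west bank.  (the west bank: 6G 3P; the east bank: 0G 2P)
3. 3 guards → the east bank.  (the west bank: 3G 3P; the east bank: 3G 2P)
4. 1 guard ← the west bank.  (the west bank: 4G 3P; the east bank: 2G 2P)
5. 2 guards and 1 prisoner → the east bank.  (the west bank: 2G 2P; the east bank: 4G 3P)
6. 1 guard ← the west bank.  (the west bank: 3G 2P; the east bank: 3G 3P)
7. 2 guards and 1 prisoner → the east bank.  (the west bank: 1G 1P; the east bank: 5G 4P)
8. 1 guard ← the west bank.  (the west bank: 2G 1P; the east bank: 4G 4P)
9. 2 guards and 1 prisoner → the east bank.  (the west bank: 0G 0P; the east bank: 6G 5P)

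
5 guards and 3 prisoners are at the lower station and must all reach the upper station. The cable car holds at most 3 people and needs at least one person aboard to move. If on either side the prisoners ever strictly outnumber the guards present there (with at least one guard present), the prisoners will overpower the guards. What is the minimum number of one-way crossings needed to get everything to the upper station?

7

Counting alone: each trip to the upper station takes at most 3 across and each return brings at least 1 back, so after t trips out (and t−1 returns) at most 3t − (t−1) of the 8 are across; that first reaches 8 at t = 4, so at least 7 crossings are needed.
The plan below uses exactly 7 crossings, so it is optimal:
1. 2 prisoners → the upper station.  (the lower station: 5G 1P; the upper station: 0G 2P)
2. 1 prisoner ← the lower station.  (the lower station: 5G 2P; the upper station: 0G 1P)
3. 2 guards and 1 prisoner → the upper station.  (the lower station: 3G 1P; the upper station: 2G 2P)
4. 1 prisoner ← the lower station.  (the lower station: 3G 2P; the upper station: 2G 1P)
5. 1 guard and 2 prisoners → the upper station.  (the lower station: 2G 0P; the upper station: 3G 3P)
6. 1 prisoner ← the lower station.  (the lower station: 2G 1P; the upper station: 3G 2P)
7. 2 guards and 1 prisoner → the upper station.  (the lower station: 0G 0P; the upper station: 5G 3P)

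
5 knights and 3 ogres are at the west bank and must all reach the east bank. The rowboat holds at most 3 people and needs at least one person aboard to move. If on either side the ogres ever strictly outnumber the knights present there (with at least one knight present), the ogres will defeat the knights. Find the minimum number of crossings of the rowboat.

Counting alone: each trip to the east bank takes at most 3 across and each return brings at least 1 back, so after t trips out (and t−1 returns) at most 3t − (t−1) of the 8 are across; that first reaches 8 at t = 4, so at least 7 crossings are needed.
The plan below uses exactly 7 crossings, so it is optimal:
1. 2 ogres → the east bank.  (the west bank: 5K 1O; the east bank: 0K 2O)
2. 1 ogre ← the west bank.  (the west bank: 5K 2O; the east bank: 0K 1O)
3. 2 knights and 1 ogre → the east bank.  (the west bank: 3K 1O; the east bank: 2K 2O)
4. 1 ogre ← the west bank.  (the west bank: 3K 2O; the east bank: 2K 1O)
5. 1 knight and 2 ogres → the east bank.  (the west bank: 2K 0O; the east bank: 3K 3O)
6. 1 ogre ← the west bank.  (the west bank: 2K 1O; the east bank: 3K 2O)
7. 2 knights and 1 ogre → the east bank.  (the west bank: 0K 0O; the east bank: 5K 3O)

7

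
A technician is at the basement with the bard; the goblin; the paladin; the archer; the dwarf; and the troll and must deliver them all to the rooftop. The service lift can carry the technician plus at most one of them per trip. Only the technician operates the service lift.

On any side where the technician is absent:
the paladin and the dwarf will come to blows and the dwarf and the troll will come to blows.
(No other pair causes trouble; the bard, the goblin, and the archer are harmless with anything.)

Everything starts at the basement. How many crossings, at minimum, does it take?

13

Counting alone: the technician can take at most 1 across per trip to the rooftop, so moving all 6 needs at least 6 loaded trips out, with a return between consecutive ones — at least 11 crossings.
The safety rule pushes this higher. Following every safe sequence of crossings, the most of the 6 that can be at the rooftop as the service lift arrives there on crossing 11 is 5 — never all 6.
So no plan with fewer than 13 crossings exists, and this one achieves 13:
1. Technician goes to the rooftop with the dwarf.
2. Technician goes back to the basement alone.
3. Technician goes to the rooftop with the bard.
4. Technician goes back to the basement alone.
5. Technician goes to the rooftop with the goblin.
6. Technician goes back to the basement alone.
7. Technician goes to the rooftop with the paladin.
8. Technician goes back to the basement with the dwarf.
9. Technician goes to the rooftop with the troll.
10. Technician goes back to the basement alone.
11. Technician goes to the rooftop with the archer.
12. Technician goes back to the basement alone.
13. Technician goes to the rooftop with the dwarf.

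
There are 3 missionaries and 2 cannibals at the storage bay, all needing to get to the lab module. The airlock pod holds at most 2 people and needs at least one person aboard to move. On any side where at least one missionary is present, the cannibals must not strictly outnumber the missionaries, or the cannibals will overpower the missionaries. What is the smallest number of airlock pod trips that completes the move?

Counting alone: each trip to the lab module takes at most 2 across and each return brings at least 1 back, so after t trips out (and t−1 returns) at most 2t − (t−1) of the 5 are across; that first reaches 5 at t = 4, so at least 7 crossings are needed.
The plan below uses exactly 7 crossings, so it is optimal:
1. 2 cannibals → the lab module.  (the storage bay: 3M 0C; the lab module: 0M 2C)
2. 1 cannibal ← the storage bay.  (the storage bay: 3M 1C; the lab module: 0M 1C)
3. 2 missionaries → the lab module.  (the storage bay: 1M 1C; the lab module: 2M 1C)
4. 1 missionary ← the storage bay.  (the storage bay: 2M 1C; the lab module: 1M 1C)
5. 1 missionary and 1 cannibal → the lab module.  (the storage bay: 1M 0C; the lab module: 2M 2C)
6. 1 cannibal ← the storage bay.  (the storage bay: 1M 1C; the lab module: 2M 1C)
7. 1 missionary and 1 cannibal → the lab module.  (the storage bay: 0M 0C; the lab module: 3M 2C)

7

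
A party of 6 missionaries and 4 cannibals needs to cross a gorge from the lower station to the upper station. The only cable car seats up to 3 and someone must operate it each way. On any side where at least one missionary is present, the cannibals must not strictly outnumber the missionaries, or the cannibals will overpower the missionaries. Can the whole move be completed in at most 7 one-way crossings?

Counting alone: each trip to the upper station takes at most 3 across and each return brings at least 1 back, so after t trips out (and t−1 returns) at most 3t − (t−1) of the 10 are across; that first reaches 10 at t = 5, so at least 9 crossings are needed.
Since 7 < 9, 7 crossings cannot be enough. (The shortest complete plan in fact takes 9:)
1. 2 cannibals → the upper station.  (the lower station: 6M 2C; the upper station: 0M 2C)
2. 1 cannibal ← the lower station.  (the lower station: 6M 3C; the upper station: 0M 1C)
3. 3 cannibals → the upper station.  (the lower station: 6M 0C; the upper station: 0M 4C)
4. 1 cannibal ← the lower station.  (the lower station: 6M 1C; the upper station: 0M 3C)
5. 3 missionaries → the upper station.  (the lower station: 3M 1C; the upper station: 3M 3C)
6. 1 cannibal ← the lower station.  (the lower station: 3M 2C; the upper station: 3M 2C)
7. 1 missionary and 2 cannibals → the upper station.  (the lower station: 2M 0C; the upper station: 4M 4C)
8. 1 cannibal ← the lower station.  (the lower station: 2M 1C; the upper station: 4M 3C)
9. 2 missionaries and 1 cannibal → the upper station.  (the lower station: 0M 0C; the upper station: 6M 4C)

No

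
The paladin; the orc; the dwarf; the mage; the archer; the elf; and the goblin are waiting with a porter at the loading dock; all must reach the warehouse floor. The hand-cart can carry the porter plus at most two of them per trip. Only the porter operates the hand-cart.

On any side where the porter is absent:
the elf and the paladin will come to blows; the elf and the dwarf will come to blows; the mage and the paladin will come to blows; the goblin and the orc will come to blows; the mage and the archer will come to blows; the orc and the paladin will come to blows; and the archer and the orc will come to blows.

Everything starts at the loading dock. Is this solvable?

Whatever the first load, the items left behind include a forbidden pair without the porter. No opening move is safe, so no plan exists.

No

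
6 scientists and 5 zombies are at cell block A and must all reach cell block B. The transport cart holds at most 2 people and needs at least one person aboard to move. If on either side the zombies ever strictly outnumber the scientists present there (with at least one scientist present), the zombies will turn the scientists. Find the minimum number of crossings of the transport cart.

19

Counting alone: each trip to cell block B takes at most 2 across and each return brings at least 1 back, so after t trips out (and t−1 returns) at most 2t − (t−1) of the 11 are across; that first reaches 11 at t = 10, so at least 19 crossings are needed.
The plan below uses exactly 19 crossings, so it is optimal:
1. 2 zombies → cell block B.  (cell block A: 6S 3Z; cell block B: 0S 2Z)
2. 1 zombie ← cell block A.  (cell block A: 6S 4Z; cell block B: 0S 1Z)
3. 2 zombies → cell block B.  (cell block A: 6S 2Z; cell block B: 0S 3Z)
4. 1 zombie ← cell block A.  (cell block A: 6S 3Z; cell block B: 0S 2Z)
5. 2 scientists → cell block B.  (cell block A: 4S 3Z; cell block B: 2S 2Z)
6. 1 zombie ← cell block A.  (cell block A: 4S 4Z; cell block B: 2S 1Z)
7. 1 scientist and 1 zombie → cell block B.  (cell block A: 3S 3Z; cell block B: 3S 2Z)
8. 1 scientist ← cell block A.  (cell block A: 4S 3Z; cell block B: 2S 2Z)
9. 1 scientist and 1 zombie → cell block B.  (cell block A: 3S 2Z; cell block B: 3S 3Z)
10. 1 zombie ← cell block A.  (cell block A: 3S 3Z; cell block B: 3S 2Z)
11. 1 scientist and 1 zombie → cell block B.  (cell block A: 2S 2Z; cell block B: 4S 3Z)
12. 1 scientist ← cell block A.  (cell block A: 3S 2Z; cell block B: 3S 3Z)
13. 1 scientist and 1 zombie → cell block B.  (cell block A: 2S 1Z; cell block B: 4S 4Z)
14. 1 zombie ← cell block A.  (cell block A: 2S 2Z; cell block B: 4S 3Z)
15. 1 scientist and 1 zombie → cell block B.  (cell block A: 1S 1Z; cell block B: 5S 4Z)
16. 1 scientist ← cell block A.  (cell block A: 2S 1Z; cell block B: 4S 4Z)
17. 1 scientist and 1 zombie → cell block B.  (cell block A: 1S 0Z; cell block B: 5S 5Z)
18. 1 zombie ← cell block A.  (cell block A: 1S 1Z; cell block B: 5S 4Z)
19. 1 scientist and 1 zombie → cell block B.  (cell block A: 0S 0Z; cell block B: 6S 5Z)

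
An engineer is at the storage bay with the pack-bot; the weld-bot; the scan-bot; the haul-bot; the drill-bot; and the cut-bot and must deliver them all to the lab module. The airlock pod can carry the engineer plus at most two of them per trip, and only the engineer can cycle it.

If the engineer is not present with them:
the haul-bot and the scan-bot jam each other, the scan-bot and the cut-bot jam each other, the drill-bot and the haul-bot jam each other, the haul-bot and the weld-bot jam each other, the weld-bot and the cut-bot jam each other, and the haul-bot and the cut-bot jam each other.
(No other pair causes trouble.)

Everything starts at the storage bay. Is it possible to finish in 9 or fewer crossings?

Yes

Yes — this plan uses 9 crossings (≤ 9):
1. Engineer goes to the lab module with the cut-bot and the haul-bot.
2. Engineer goes back to the storage bay with the haul-bot.
3. Engineer goes to the lab module with the haul-bot and the pack-bot.
4. Engineer goes back to the storage bay with the haul-bot.
5. Engineer goes to the lab module with the drill-bot and the haul-bot.
6. Engineer goes back to the storage bay with the haul-bot.
7. Engineer goes to the lab module with the scan-bot and the weld-bot.
8. Engineer goes back to the storage bay with the cut-bot.
9. Engineer goes to the lab module with the cut-bot and the haul-bot.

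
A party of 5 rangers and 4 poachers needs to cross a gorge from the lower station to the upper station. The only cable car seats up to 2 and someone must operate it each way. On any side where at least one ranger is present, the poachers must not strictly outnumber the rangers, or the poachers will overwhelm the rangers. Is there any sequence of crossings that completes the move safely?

Yes

1. 2 poachers → the upper station.  (the lower station: 5R 2P; the upper station: 0R 2P)
2. 1 poacher ← the lower station.  (the lower station: 5R 3P; the upper station: 0R 1P)
3. 2 poachers → the upper station.  (the lower station: 5R 1P; the upper station: 0R 3P)
4. 1 poacher ← the lower station.  (the lower station: 5R 2P; the upper station: 0R 2P)
5. 2 rangers → the upper station.  (the lower station: 3R 2P; the upper station: 2R 2P)
6. 1 poacher ← the lower station.  (the lower station: 3R 3P; the upper station: 2R 1P)
7. 1 ranger and 1 poacher → the upper station.  (the lower station: 2R 2P; the upper station: 3R 2P)
8. 1 ranger ← the lower station.  (the lower station: 3R 2P; the upper station: 2R 2P)
9. 1 ranger and 1 poacher → the upper station.  (the lower station: 2R 1P; the upper station: 3R 3P)
10. 1 poacher ← the lower station.  (the lower station: 2R 2P; the upper station: 3R 2P)
11. 1 ranger and 1 poacher → the upper station.  (the lower station: 1R 1P; the upper station: 4R 3P)
12. 1 ranger ← the lower station.  (the lower station: 2R 1P; the upper station: 3R 3P)
13. 1 ranger and 1 poacher → the upper station.  (the lower station: 1R 0P; the upper station: 4R 4P)
14. 1 poacher ← the lower station.  (the lower station: 1R 1P; the upper station: 4R 3P)
15. 1 ranger and 1 poacher → the upper station.  (the lower station: 0R 0P; the upper station: 5R 4P)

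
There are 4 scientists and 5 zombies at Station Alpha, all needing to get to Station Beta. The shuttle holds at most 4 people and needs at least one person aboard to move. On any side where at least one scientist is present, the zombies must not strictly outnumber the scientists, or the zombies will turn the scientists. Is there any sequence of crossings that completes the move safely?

The zombies already outnumber the scientists at Station Alpha before anyone moves, so the starting position itself is disallowed.

No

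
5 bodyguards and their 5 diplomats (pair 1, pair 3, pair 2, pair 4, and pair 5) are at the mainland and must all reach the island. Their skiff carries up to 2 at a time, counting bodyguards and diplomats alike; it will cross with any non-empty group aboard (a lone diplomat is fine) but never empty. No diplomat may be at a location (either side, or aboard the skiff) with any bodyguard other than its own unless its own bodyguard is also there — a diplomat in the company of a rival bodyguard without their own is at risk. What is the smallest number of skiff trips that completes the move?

Following every safe sequence of crossings from the start, the most of the 10 that can be at the island as the skiff arrives there on crossings 1, 3, 5, 7 is 2, 3, 4, 5 respectively; the best ever achieved is 5 of 10.
From crossing 9 on, no configuration arises that was not already reachable earlier: only 82 distinct safe configurations (who is on which side, and where the skiff is) can ever be reached, none of them has everyone across, and every continuation just revisits them. So no valid plan exists.

impossible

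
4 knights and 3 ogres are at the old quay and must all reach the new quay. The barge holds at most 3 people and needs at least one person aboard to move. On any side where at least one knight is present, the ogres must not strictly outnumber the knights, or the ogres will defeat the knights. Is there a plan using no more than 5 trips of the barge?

Yes

Yes — this plan uses 5 crossings (≤ 5):
1. 3 ogres → the new quay.  (the old quay: 4K 0O; the new quay: 0K 3O)
2. 1 ogre ← the old quay.  (the old quay: 4K 1O; the new quay: 0K 2O)
3. 3 knights → the new quay.  (the old quay: 1K 1O; the new quay: 3K 2O)
4. 1 knight ← the old quay.  (the old quay: 2K 1O; the new quay: 2K 2O)
5. 2 knights and 1 ogre → the new quay.  (the old quay: 0K 0O; the new quay: 4K 3O)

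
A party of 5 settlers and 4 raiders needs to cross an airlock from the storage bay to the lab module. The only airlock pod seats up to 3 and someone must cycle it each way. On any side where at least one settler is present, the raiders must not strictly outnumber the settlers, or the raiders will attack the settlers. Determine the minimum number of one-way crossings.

7

Counting alone: each trip to the lab module takes at most 3 across and each return brings at least 1 back, so after t trips out (and t−1 returns) at most 3t − (t−1) of the 9 are across; that first reaches 9 at t = 4, so at least 7 crossings are needed.
The plan below uses exactly 7 crossings, so it is optimal:
1. 3 raiders → the lab module.  (the storage bay: 5S 1R; the lab module: 0S 3R)
2. 1 raider ← the storage bay.  (the storage bay: 5S 2R; the lab module: 0S 2R)
3. 3 settlers → the lab module.  (the storage bay: 2S 2R; the lab module: 3S 2R)
4. 1 settler ← the storage bay.  (the storage bay: 3S 2R; the lab module: 2S 2R)
5. 2 settlers and 1 raider → the lab module.  (the storage bay: 1S 1R; the lab module: 4S 3R)
6. 1 settler ← the storage bay.  (the storage bay: 2S 1R; the lab module: 3S 3R)
7. 2 settlers and 1 raider → the lab module.  (the storage bay: 0S 0R; the lab module: 5S 4R)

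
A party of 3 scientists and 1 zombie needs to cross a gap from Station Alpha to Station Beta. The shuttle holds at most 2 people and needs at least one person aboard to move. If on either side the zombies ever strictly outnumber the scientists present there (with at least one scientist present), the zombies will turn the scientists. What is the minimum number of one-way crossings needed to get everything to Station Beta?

5

Counting alone: each trip to Station Beta takes at most 2 across and each return brings at least 1 back, so after t trips out (and t−1 returns) at most 2t − (t−1) of the 4 are across; that first reaches 4 at t = 3, so at least 5 crossings are needed.
The plan below uses exactly 5 crossings, so it is optimal:
1. 1 scientist and 1 zombie → Station Beta.  (Station Alpha: 2S 0Z; Station Beta: 1S 1Z)
2. 1 zombie ← Station Alpha.  (Station Alpha: 2S 1Z; Station Beta: 1S 0Z)
3. 1 scientist and 1 zombie → Station Beta.  (Station Alpha: 1S 0Z; Station Beta: 2S 1Z)
4. 1 zombie ← Station Alpha.  (Station Alpha: 1S 1Z; Station Beta: 2S 0Z)
5. 1 scientist and 1 zombie → Station Beta.  (Station Alpha: 0S 0Z; Station Beta: 3S 1Z)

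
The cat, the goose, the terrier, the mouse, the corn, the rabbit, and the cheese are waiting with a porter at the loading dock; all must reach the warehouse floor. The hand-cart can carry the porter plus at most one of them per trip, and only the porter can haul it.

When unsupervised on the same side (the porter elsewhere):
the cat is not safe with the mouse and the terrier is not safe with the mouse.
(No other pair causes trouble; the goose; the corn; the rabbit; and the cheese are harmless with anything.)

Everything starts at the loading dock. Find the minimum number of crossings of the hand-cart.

15

Counting alone: the porter can take at most 1 across per trip to the warehouse floor, so moving all 7 needs at least 7 loaded trips out, with a return between consecutive ones — at least 13 crossings.
The safety rule pushes this higher. Following every safe sequence of crossings, the most of the 7 that can be at the warehouse floor as the hand-cart arrives there on crossing 13 is 6 — never all 7.
So no plan with fewer than 15 crossings exists, and this one achieves 15:
1. Porter goes to the warehouse floor with the mouse.
2. Porter goes back to the loading dock alone.
3. Porter goes to the warehouse floor with the cat.
4. Porter goes back to the loading dock with the mouse.
5. Porter goes to the warehouse floor with the terrier.
6. Porter goes back to the loading dock alone.
7. Porter goes to the warehouse floor with the goose.
8. Porter goes back to the loading dock alone.
9. Porter goes to the warehouse floor with the corn.
10. Porter goes back to the loading dock alone.
11. Porter goes to the warehouse floor with the rabbit.
12. Porter goes back to the loading dock alone.
13. Porter goes to the warehouse floor with the cheese.
14. Porter goes back to the loading dock alone.
15. Porter goes to the warehouse floor with the mouse.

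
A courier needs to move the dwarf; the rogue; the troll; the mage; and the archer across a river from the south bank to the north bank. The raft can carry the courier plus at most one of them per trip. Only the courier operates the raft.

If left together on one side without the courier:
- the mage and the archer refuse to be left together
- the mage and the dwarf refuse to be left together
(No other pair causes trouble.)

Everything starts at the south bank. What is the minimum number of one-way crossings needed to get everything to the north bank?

11

Counting alone: the courier can take at most 1 across per trip to the north bank, so moving all 5 needs at least 5 loaded trips out, with a return between consecutive ones — at least 9 crossings.
The safety rule pushes this higher. Following every safe sequence of crossings, the most of the 5 that can be at the north bank as the raft arrives there on crossing 9 is 4 — never all 5.
So no plan with fewer than 11 crossings exists, and this one achieves 11:
1. Courier goes to the north bank with the mage.
2. Courier goes back to the south bank alone.
3. Courier goes to the north bank with the dwarf.
4. Courier goes back to the south bank with the mage.
5. Courier goes to the north bank with the archer.
6. Courier goes back to the south bank alone.
7. Courier goes to the north bank with the rogue.
8. Courier goes back to the south bank alone.
9. Courier goes to the north bank with the troll.
10. Courier goes back to the south bank alone.
11. Courier goes to the north bank with the mage.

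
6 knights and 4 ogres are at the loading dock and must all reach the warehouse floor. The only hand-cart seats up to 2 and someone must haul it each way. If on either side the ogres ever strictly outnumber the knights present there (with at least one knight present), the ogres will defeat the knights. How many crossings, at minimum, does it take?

17

Counting alone: each trip to the warehouse floor takes at most 2 across and each return brings at least 1 back, so after t trips out (and t−1 returns) at most 2t − (t−1) of the 10 are across; that first reaches 10 at t = 9, so at least 17 crossings are needed.
The plan below uses exactly 17 crossings, so it is optimal:
1. 2 ogres → the warehouse floor.  (the loading dock: 6K 2O; the warehouse floor: 0K 2O)
2. 1 ogre ← the loading dock.  (the loading dock: 6K 3O; the warehouse floor: 0K 1O)
3. 2 ogres → the warehouse floor.  (the loading dock: 6K 1O; the warehouse floor: 0K 3O)
4. 1 ogre ← the loading dock.  (the loading dock: 6K 2O; the warehouse floor: 0K 2O)
5. 2 knights → the warehouse floor.  (the loading dock: 4K 2O; the warehouse floor: 2K 2O)
6. 1 ogre ← the loading dock.  (the loading dock: 4K 3O; the warehouse floor: 2K 1O)
7. 1 knight and 1 ogre → the warehouse floor.  (the loading dock: 3K 2O; the warehouse floor: 3K 2O)
8. 1 ogre ← the loading dock.  (the loading dock: 3K 3O; the warehouse floor: 3K 1O)
9. 2 ogres → the warehouse floor.  (the loading dock: 3K 1O; the warehouse floor: 3K 3O)
10. 1 ogre ← the loading dock.  (the loading dock: 3K 2O; the warehouse floor: 3K 2O)
11. 1 knight and 1 ogre → the warehouse floor.  (the loading dock: 2K 1O; the warehouse floor: 4K 3O)
12. 1 ogre ← the loading dock.  (the loading dock: 2K 2O; the warehouse floor: 4K 2O)
13. 2 ogres → the warehouse floor.  (the loading dock: 2K 0O; the warehouse floor: 4K 4O)
14. 1 ogre ← the loading dock.  (the loading dock: 2K 1O; the warehouse floor: 4K 3O)
15. 1 knight and 1 ogre → the warehouse floor.  (the loading dock: 1K 0O; the warehouse floor: 5K 4O)
16. 1 ogre ← the loading dock.  (the loading dock: 1K 1O; the warehouse floor: 5K 3O)
17. 1 knight and 1 ogre → the warehouse floor.  (the loading dock: 0K 0O; the warehouse floor: 6K 4O)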